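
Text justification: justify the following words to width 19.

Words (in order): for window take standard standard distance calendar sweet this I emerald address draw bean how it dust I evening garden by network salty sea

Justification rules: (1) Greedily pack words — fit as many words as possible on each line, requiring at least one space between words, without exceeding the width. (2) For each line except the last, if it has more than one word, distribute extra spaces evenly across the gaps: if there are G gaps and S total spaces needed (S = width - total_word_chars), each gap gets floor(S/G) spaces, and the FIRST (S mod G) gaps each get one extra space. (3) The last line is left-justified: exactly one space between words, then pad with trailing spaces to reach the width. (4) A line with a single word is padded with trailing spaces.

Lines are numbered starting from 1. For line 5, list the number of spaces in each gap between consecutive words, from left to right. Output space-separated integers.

Answer: 5

Derivation:
Line 1: ['for', 'window', 'take'] (min_width=15, slack=4)
Line 2: ['standard', 'standard'] (min_width=17, slack=2)
Line 3: ['distance', 'calendar'] (min_width=17, slack=2)
Line 4: ['sweet', 'this', 'I'] (min_width=12, slack=7)
Line 5: ['emerald', 'address'] (min_width=15, slack=4)
Line 6: ['draw', 'bean', 'how', 'it'] (min_width=16, slack=3)
Line 7: ['dust', 'I', 'evening'] (min_width=14, slack=5)
Line 8: ['garden', 'by', 'network'] (min_width=17, slack=2)
Line 9: ['salty', 'sea'] (min_width=9, slack=10)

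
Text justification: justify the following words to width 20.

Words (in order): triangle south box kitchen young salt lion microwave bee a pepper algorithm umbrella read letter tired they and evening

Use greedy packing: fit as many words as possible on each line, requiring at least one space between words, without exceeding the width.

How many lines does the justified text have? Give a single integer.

Answer: 7

Derivation:
Line 1: ['triangle', 'south', 'box'] (min_width=18, slack=2)
Line 2: ['kitchen', 'young', 'salt'] (min_width=18, slack=2)
Line 3: ['lion', 'microwave', 'bee', 'a'] (min_width=20, slack=0)
Line 4: ['pepper', 'algorithm'] (min_width=16, slack=4)
Line 5: ['umbrella', 'read', 'letter'] (min_width=20, slack=0)
Line 6: ['tired', 'they', 'and'] (min_width=14, slack=6)
Line 7: ['evening'] (min_width=7, slack=13)
Total lines: 7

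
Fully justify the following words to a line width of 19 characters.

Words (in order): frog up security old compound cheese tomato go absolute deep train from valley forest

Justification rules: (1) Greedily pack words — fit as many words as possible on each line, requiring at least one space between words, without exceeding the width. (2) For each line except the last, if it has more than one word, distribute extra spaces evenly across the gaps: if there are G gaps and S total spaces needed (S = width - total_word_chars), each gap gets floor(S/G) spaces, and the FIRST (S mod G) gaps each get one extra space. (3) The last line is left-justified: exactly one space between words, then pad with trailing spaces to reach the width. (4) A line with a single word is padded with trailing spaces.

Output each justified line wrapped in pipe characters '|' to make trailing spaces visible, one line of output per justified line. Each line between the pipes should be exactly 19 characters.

Answer: |frog   up  security|
|old compound cheese|
|tomato  go absolute|
|deep   train   from|
|valley forest      |

Derivation:
Line 1: ['frog', 'up', 'security'] (min_width=16, slack=3)
Line 2: ['old', 'compound', 'cheese'] (min_width=19, slack=0)
Line 3: ['tomato', 'go', 'absolute'] (min_width=18, slack=1)
Line 4: ['deep', 'train', 'from'] (min_width=15, slack=4)
Line 5: ['valley', 'forest'] (min_width=13, slack=6)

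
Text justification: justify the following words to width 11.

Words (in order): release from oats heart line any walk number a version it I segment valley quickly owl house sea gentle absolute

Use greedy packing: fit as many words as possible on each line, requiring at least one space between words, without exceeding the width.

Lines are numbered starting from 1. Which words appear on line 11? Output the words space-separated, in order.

Answer: gentle

Derivation:
Line 1: ['release'] (min_width=7, slack=4)
Line 2: ['from', 'oats'] (min_width=9, slack=2)
Line 3: ['heart', 'line'] (min_width=10, slack=1)
Line 4: ['any', 'walk'] (min_width=8, slack=3)
Line 5: ['number', 'a'] (min_width=8, slack=3)
Line 6: ['version', 'it'] (min_width=10, slack=1)
Line 7: ['I', 'segment'] (min_width=9, slack=2)
Line 8: ['valley'] (min_width=6, slack=5)
Line 9: ['quickly', 'owl'] (min_width=11, slack=0)
Line 10: ['house', 'sea'] (min_width=9, slack=2)
Line 11: ['gentle'] (min_width=6, slack=5)
Line 12: ['absolute'] (min_width=8, slack=3)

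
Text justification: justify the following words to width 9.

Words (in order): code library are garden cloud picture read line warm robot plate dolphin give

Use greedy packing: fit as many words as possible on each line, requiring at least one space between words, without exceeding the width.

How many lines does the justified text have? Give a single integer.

Answer: 12

Derivation:
Line 1: ['code'] (min_width=4, slack=5)
Line 2: ['library'] (min_width=7, slack=2)
Line 3: ['are'] (min_width=3, slack=6)
Line 4: ['garden'] (min_width=6, slack=3)
Line 5: ['cloud'] (min_width=5, slack=4)
Line 6: ['picture'] (min_width=7, slack=2)
Line 7: ['read', 'line'] (min_width=9, slack=0)
Line 8: ['warm'] (min_width=4, slack=5)
Line 9: ['robot'] (min_width=5, slack=4)
Line 10: ['plate'] (min_width=5, slack=4)
Line 11: ['dolphin'] (min_width=7, slack=2)
Line 12: ['give'] (min_width=4, slack=5)
Total lines: 12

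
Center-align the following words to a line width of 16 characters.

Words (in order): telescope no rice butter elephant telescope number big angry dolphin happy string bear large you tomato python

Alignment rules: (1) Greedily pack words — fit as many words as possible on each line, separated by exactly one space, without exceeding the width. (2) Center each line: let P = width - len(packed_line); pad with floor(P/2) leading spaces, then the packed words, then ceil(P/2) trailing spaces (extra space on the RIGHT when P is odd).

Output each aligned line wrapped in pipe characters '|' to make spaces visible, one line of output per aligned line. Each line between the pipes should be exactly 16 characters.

Line 1: ['telescope', 'no'] (min_width=12, slack=4)
Line 2: ['rice', 'butter'] (min_width=11, slack=5)
Line 3: ['elephant'] (min_width=8, slack=8)
Line 4: ['telescope', 'number'] (min_width=16, slack=0)
Line 5: ['big', 'angry'] (min_width=9, slack=7)
Line 6: ['dolphin', 'happy'] (min_width=13, slack=3)
Line 7: ['string', 'bear'] (min_width=11, slack=5)
Line 8: ['large', 'you', 'tomato'] (min_width=16, slack=0)
Line 9: ['python'] (min_width=6, slack=10)

Answer: |  telescope no  |
|  rice butter   |
|    elephant    |
|telescope number|
|   big angry    |
| dolphin happy  |
|  string bear   |
|large you tomato|
|     python     |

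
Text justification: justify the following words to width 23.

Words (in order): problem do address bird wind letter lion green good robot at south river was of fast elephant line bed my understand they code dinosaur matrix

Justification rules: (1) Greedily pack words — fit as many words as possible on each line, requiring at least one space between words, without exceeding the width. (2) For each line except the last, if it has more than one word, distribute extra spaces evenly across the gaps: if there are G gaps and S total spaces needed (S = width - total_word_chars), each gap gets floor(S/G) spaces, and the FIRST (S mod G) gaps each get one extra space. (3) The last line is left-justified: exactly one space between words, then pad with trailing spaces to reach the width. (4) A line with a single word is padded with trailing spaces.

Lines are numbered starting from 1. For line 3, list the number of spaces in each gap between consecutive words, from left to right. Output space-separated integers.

Answer: 3 2 2

Derivation:
Line 1: ['problem', 'do', 'address', 'bird'] (min_width=23, slack=0)
Line 2: ['wind', 'letter', 'lion', 'green'] (min_width=22, slack=1)
Line 3: ['good', 'robot', 'at', 'south'] (min_width=19, slack=4)
Line 4: ['river', 'was', 'of', 'fast'] (min_width=17, slack=6)
Line 5: ['elephant', 'line', 'bed', 'my'] (min_width=20, slack=3)
Line 6: ['understand', 'they', 'code'] (min_width=20, slack=3)
Line 7: ['dinosaur', 'matrix'] (min_width=15, slack=8)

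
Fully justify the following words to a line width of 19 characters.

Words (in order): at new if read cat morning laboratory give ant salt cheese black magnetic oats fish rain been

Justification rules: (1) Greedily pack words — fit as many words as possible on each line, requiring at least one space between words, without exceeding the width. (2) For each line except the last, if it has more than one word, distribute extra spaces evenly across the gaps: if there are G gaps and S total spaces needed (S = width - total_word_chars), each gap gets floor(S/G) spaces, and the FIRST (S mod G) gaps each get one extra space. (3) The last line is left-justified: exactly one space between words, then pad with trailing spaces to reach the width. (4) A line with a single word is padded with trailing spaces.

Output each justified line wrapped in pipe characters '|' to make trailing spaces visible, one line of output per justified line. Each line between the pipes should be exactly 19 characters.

Line 1: ['at', 'new', 'if', 'read', 'cat'] (min_width=18, slack=1)
Line 2: ['morning', 'laboratory'] (min_width=18, slack=1)
Line 3: ['give', 'ant', 'salt'] (min_width=13, slack=6)
Line 4: ['cheese', 'black'] (min_width=12, slack=7)
Line 5: ['magnetic', 'oats', 'fish'] (min_width=18, slack=1)
Line 6: ['rain', 'been'] (min_width=9, slack=10)

Answer: |at  new if read cat|
|morning  laboratory|
|give    ant    salt|
|cheese        black|
|magnetic  oats fish|
|rain been          |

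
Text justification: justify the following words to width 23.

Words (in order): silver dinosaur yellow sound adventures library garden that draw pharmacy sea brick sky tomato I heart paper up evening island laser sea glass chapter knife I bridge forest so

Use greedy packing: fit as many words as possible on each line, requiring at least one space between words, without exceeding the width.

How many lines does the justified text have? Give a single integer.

Line 1: ['silver', 'dinosaur', 'yellow'] (min_width=22, slack=1)
Line 2: ['sound', 'adventures'] (min_width=16, slack=7)
Line 3: ['library', 'garden', 'that'] (min_width=19, slack=4)
Line 4: ['draw', 'pharmacy', 'sea', 'brick'] (min_width=23, slack=0)
Line 5: ['sky', 'tomato', 'I', 'heart'] (min_width=18, slack=5)
Line 6: ['paper', 'up', 'evening', 'island'] (min_width=23, slack=0)
Line 7: ['laser', 'sea', 'glass', 'chapter'] (min_width=23, slack=0)
Line 8: ['knife', 'I', 'bridge', 'forest'] (min_width=21, slack=2)
Line 9: ['so'] (min_width=2, slack=21)
Total lines: 9

Answer: 9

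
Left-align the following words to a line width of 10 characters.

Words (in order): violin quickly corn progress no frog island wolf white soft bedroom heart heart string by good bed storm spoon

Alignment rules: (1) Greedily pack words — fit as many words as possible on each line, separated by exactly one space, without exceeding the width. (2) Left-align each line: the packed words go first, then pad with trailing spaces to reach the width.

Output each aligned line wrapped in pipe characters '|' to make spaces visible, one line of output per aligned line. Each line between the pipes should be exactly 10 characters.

Answer: |violin    |
|quickly   |
|corn      |
|progress  |
|no frog   |
|island    |
|wolf white|
|soft      |
|bedroom   |
|heart     |
|heart     |
|string by |
|good bed  |
|storm     |
|spoon     |

Derivation:
Line 1: ['violin'] (min_width=6, slack=4)
Line 2: ['quickly'] (min_width=7, slack=3)
Line 3: ['corn'] (min_width=4, slack=6)
Line 4: ['progress'] (min_width=8, slack=2)
Line 5: ['no', 'frog'] (min_width=7, slack=3)
Line 6: ['island'] (min_width=6, slack=4)
Line 7: ['wolf', 'white'] (min_width=10, slack=0)
Line 8: ['soft'] (min_width=4, slack=6)
Line 9: ['bedroom'] (min_width=7, slack=3)
Line 10: ['heart'] (min_width=5, slack=5)
Line 11: ['heart'] (min_width=5, slack=5)
Line 12: ['string', 'by'] (min_width=9, slack=1)
Line 13: ['good', 'bed'] (min_width=8, slack=2)
Line 14: ['storm'] (min_width=5, slack=5)
Line 15: ['spoon'] (min_width=5, slack=5)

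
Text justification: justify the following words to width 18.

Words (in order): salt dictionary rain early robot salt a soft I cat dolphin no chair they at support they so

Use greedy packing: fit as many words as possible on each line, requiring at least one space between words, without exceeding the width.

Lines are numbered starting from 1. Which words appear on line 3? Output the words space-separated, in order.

Line 1: ['salt', 'dictionary'] (min_width=15, slack=3)
Line 2: ['rain', 'early', 'robot'] (min_width=16, slack=2)
Line 3: ['salt', 'a', 'soft', 'I', 'cat'] (min_width=17, slack=1)
Line 4: ['dolphin', 'no', 'chair'] (min_width=16, slack=2)
Line 5: ['they', 'at', 'support'] (min_width=15, slack=3)
Line 6: ['they', 'so'] (min_width=7, slack=11)

Answer: salt a soft I cat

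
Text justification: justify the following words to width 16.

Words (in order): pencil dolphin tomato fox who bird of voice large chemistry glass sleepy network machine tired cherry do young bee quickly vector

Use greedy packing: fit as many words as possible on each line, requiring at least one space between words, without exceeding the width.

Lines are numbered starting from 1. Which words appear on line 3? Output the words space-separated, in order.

Answer: bird of voice

Derivation:
Line 1: ['pencil', 'dolphin'] (min_width=14, slack=2)
Line 2: ['tomato', 'fox', 'who'] (min_width=14, slack=2)
Line 3: ['bird', 'of', 'voice'] (min_width=13, slack=3)
Line 4: ['large', 'chemistry'] (min_width=15, slack=1)
Line 5: ['glass', 'sleepy'] (min_width=12, slack=4)
Line 6: ['network', 'machine'] (min_width=15, slack=1)
Line 7: ['tired', 'cherry', 'do'] (min_width=15, slack=1)
Line 8: ['young', 'bee'] (min_width=9, slack=7)
Line 9: ['quickly', 'vector'] (min_width=14, slack=2)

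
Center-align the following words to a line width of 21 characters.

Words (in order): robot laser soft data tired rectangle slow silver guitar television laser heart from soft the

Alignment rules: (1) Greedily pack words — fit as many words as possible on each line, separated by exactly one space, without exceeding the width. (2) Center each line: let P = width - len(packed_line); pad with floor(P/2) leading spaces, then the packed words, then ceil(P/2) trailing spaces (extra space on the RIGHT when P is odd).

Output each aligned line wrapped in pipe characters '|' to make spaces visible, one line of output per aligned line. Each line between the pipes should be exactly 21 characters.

Line 1: ['robot', 'laser', 'soft', 'data'] (min_width=21, slack=0)
Line 2: ['tired', 'rectangle', 'slow'] (min_width=20, slack=1)
Line 3: ['silver', 'guitar'] (min_width=13, slack=8)
Line 4: ['television', 'laser'] (min_width=16, slack=5)
Line 5: ['heart', 'from', 'soft', 'the'] (min_width=19, slack=2)

Answer: |robot laser soft data|
|tired rectangle slow |
|    silver guitar    |
|  television laser   |
| heart from soft the |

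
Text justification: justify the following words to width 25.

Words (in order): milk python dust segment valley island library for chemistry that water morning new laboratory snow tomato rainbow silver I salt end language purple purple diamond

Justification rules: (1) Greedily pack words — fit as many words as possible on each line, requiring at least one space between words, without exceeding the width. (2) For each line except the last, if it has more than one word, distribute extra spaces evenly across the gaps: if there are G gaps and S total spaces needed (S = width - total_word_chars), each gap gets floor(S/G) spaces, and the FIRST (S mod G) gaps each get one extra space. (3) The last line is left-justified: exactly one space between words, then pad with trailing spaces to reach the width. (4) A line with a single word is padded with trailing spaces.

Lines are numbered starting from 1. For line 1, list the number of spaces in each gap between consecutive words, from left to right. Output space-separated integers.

Answer: 2 1 1

Derivation:
Line 1: ['milk', 'python', 'dust', 'segment'] (min_width=24, slack=1)
Line 2: ['valley', 'island', 'library', 'for'] (min_width=25, slack=0)
Line 3: ['chemistry', 'that', 'water'] (min_width=20, slack=5)
Line 4: ['morning', 'new', 'laboratory'] (min_width=22, slack=3)
Line 5: ['snow', 'tomato', 'rainbow'] (min_width=19, slack=6)
Line 6: ['silver', 'I', 'salt', 'end'] (min_width=17, slack=8)
Line 7: ['language', 'purple', 'purple'] (min_width=22, slack=3)
Line 8: ['diamond'] (min_width=7, slack=18)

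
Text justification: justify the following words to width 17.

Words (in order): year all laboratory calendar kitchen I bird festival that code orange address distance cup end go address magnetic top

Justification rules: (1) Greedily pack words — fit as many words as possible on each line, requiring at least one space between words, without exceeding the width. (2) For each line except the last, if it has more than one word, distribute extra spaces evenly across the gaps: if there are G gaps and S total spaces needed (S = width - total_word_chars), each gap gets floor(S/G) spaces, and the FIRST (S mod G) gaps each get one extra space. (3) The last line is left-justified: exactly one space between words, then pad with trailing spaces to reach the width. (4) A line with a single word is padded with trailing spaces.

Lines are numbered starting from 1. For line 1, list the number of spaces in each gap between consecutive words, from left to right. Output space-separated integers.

Answer: 10

Derivation:
Line 1: ['year', 'all'] (min_width=8, slack=9)
Line 2: ['laboratory'] (min_width=10, slack=7)
Line 3: ['calendar', 'kitchen'] (min_width=16, slack=1)
Line 4: ['I', 'bird', 'festival'] (min_width=15, slack=2)
Line 5: ['that', 'code', 'orange'] (min_width=16, slack=1)
Line 6: ['address', 'distance'] (min_width=16, slack=1)
Line 7: ['cup', 'end', 'go'] (min_width=10, slack=7)
Line 8: ['address', 'magnetic'] (min_width=16, slack=1)
Line 9: ['top'] (min_width=3, slack=14)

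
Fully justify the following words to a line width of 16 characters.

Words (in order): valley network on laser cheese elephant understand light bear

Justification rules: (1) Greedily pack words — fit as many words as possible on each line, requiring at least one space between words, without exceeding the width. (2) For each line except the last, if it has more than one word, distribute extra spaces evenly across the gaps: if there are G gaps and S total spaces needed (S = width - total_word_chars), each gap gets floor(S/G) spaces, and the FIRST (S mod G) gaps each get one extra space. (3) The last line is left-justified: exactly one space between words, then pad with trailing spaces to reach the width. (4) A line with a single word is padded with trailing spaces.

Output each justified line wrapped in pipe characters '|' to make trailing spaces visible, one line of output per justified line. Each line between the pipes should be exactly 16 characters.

Line 1: ['valley', 'network'] (min_width=14, slack=2)
Line 2: ['on', 'laser', 'cheese'] (min_width=15, slack=1)
Line 3: ['elephant'] (min_width=8, slack=8)
Line 4: ['understand', 'light'] (min_width=16, slack=0)
Line 5: ['bear'] (min_width=4, slack=12)

Answer: |valley   network|
|on  laser cheese|
|elephant        |
|understand light|
|bear            |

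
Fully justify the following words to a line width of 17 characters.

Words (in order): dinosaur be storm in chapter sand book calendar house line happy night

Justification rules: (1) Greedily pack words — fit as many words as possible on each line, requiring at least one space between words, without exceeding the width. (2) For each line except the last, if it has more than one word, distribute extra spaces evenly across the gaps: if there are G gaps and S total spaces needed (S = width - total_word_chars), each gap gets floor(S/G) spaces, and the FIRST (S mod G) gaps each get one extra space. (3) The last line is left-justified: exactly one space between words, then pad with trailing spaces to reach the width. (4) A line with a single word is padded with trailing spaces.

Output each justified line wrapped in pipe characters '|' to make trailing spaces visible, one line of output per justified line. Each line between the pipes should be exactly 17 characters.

Line 1: ['dinosaur', 'be', 'storm'] (min_width=17, slack=0)
Line 2: ['in', 'chapter', 'sand'] (min_width=15, slack=2)
Line 3: ['book', 'calendar'] (min_width=13, slack=4)
Line 4: ['house', 'line', 'happy'] (min_width=16, slack=1)
Line 5: ['night'] (min_width=5, slack=12)

Answer: |dinosaur be storm|
|in  chapter  sand|
|book     calendar|
|house  line happy|
|night            |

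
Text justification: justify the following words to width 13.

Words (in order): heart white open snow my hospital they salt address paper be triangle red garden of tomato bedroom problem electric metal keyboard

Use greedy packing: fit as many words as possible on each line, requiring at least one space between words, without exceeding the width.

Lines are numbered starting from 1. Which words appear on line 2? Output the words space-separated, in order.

Answer: open snow my

Derivation:
Line 1: ['heart', 'white'] (min_width=11, slack=2)
Line 2: ['open', 'snow', 'my'] (min_width=12, slack=1)
Line 3: ['hospital', 'they'] (min_width=13, slack=0)
Line 4: ['salt', 'address'] (min_width=12, slack=1)
Line 5: ['paper', 'be'] (min_width=8, slack=5)
Line 6: ['triangle', 'red'] (min_width=12, slack=1)
Line 7: ['garden', 'of'] (min_width=9, slack=4)
Line 8: ['tomato'] (min_width=6, slack=7)
Line 9: ['bedroom'] (min_width=7, slack=6)
Line 10: ['problem'] (min_width=7, slack=6)
Line 11: ['electric'] (min_width=8, slack=5)
Line 12: ['metal'] (min_width=5, slack=8)
Line 13: ['keyboard'] (min_width=8, slack=5)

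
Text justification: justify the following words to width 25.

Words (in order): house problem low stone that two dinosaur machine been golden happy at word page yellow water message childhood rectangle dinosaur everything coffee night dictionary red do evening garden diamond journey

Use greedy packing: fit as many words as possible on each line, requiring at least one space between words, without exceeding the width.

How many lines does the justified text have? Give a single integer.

Line 1: ['house', 'problem', 'low', 'stone'] (min_width=23, slack=2)
Line 2: ['that', 'two', 'dinosaur', 'machine'] (min_width=25, slack=0)
Line 3: ['been', 'golden', 'happy', 'at', 'word'] (min_width=25, slack=0)
Line 4: ['page', 'yellow', 'water', 'message'] (min_width=25, slack=0)
Line 5: ['childhood', 'rectangle'] (min_width=19, slack=6)
Line 6: ['dinosaur', 'everything'] (min_width=19, slack=6)
Line 7: ['coffee', 'night', 'dictionary'] (min_width=23, slack=2)
Line 8: ['red', 'do', 'evening', 'garden'] (min_width=21, slack=4)
Line 9: ['diamond', 'journey'] (min_width=15, slack=10)
Total lines: 9

Answer: 9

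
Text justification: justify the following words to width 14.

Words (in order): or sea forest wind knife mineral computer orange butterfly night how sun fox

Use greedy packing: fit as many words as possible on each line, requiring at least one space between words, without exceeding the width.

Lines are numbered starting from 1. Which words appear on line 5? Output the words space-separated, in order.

Answer: orange

Derivation:
Line 1: ['or', 'sea', 'forest'] (min_width=13, slack=1)
Line 2: ['wind', 'knife'] (min_width=10, slack=4)
Line 3: ['mineral'] (min_width=7, slack=7)
Line 4: ['computer'] (min_width=8, slack=6)
Line 5: ['orange'] (min_width=6, slack=8)
Line 6: ['butterfly'] (min_width=9, slack=5)
Line 7: ['night', 'how', 'sun'] (min_width=13, slack=1)
Line 8: ['fox'] (min_width=3, slack=11)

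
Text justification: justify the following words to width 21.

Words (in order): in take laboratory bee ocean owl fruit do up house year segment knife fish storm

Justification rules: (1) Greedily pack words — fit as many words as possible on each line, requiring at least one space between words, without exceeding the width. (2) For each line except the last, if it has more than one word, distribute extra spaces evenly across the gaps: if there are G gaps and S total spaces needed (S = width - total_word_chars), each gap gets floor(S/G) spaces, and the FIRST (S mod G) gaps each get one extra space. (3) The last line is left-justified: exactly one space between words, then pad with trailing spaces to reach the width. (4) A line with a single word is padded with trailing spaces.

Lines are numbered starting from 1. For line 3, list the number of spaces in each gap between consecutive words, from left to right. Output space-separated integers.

Answer: 3 3 2

Derivation:
Line 1: ['in', 'take', 'laboratory'] (min_width=18, slack=3)
Line 2: ['bee', 'ocean', 'owl', 'fruit'] (min_width=19, slack=2)
Line 3: ['do', 'up', 'house', 'year'] (min_width=16, slack=5)
Line 4: ['segment', 'knife', 'fish'] (min_width=18, slack=3)
Line 5: ['storm'] (min_width=5, slack=16)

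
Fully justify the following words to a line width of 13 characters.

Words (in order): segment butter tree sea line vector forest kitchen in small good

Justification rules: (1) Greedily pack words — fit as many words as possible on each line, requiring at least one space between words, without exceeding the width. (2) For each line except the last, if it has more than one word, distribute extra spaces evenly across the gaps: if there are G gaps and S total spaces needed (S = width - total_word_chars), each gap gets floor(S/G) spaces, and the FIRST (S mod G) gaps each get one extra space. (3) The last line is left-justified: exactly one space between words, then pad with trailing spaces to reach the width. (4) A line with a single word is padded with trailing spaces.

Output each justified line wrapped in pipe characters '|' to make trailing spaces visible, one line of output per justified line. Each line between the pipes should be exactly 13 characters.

Line 1: ['segment'] (min_width=7, slack=6)
Line 2: ['butter', 'tree'] (min_width=11, slack=2)
Line 3: ['sea', 'line'] (min_width=8, slack=5)
Line 4: ['vector', 'forest'] (min_width=13, slack=0)
Line 5: ['kitchen', 'in'] (min_width=10, slack=3)
Line 6: ['small', 'good'] (min_width=10, slack=3)

Answer: |segment      |
|butter   tree|
|sea      line|
|vector forest|
|kitchen    in|
|small good   |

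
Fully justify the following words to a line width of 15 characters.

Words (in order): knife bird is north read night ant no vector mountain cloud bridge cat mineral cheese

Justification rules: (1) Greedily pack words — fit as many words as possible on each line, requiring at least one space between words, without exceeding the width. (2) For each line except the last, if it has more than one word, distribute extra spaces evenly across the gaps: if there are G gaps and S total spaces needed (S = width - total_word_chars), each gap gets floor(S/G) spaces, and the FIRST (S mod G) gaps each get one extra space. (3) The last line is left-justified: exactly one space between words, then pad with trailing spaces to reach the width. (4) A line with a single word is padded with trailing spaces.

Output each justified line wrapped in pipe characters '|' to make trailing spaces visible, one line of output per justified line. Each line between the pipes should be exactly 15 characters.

Answer: |knife  bird  is|
|north      read|
|night   ant  no|
|vector mountain|
|cloud    bridge|
|cat     mineral|
|cheese         |

Derivation:
Line 1: ['knife', 'bird', 'is'] (min_width=13, slack=2)
Line 2: ['north', 'read'] (min_width=10, slack=5)
Line 3: ['night', 'ant', 'no'] (min_width=12, slack=3)
Line 4: ['vector', 'mountain'] (min_width=15, slack=0)
Line 5: ['cloud', 'bridge'] (min_width=12, slack=3)
Line 6: ['cat', 'mineral'] (min_width=11, slack=4)
Line 7: ['cheese'] (min_width=6, slack=9)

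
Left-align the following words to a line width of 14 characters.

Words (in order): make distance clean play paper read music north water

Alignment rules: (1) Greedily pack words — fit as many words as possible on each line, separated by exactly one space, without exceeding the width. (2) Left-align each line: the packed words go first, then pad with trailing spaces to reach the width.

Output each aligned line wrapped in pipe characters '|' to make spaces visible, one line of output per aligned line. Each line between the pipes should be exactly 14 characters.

Line 1: ['make', 'distance'] (min_width=13, slack=1)
Line 2: ['clean', 'play'] (min_width=10, slack=4)
Line 3: ['paper', 'read'] (min_width=10, slack=4)
Line 4: ['music', 'north'] (min_width=11, slack=3)
Line 5: ['water'] (min_width=5, slack=9)

Answer: |make distance |
|clean play    |
|paper read    |
|music north   |
|water         |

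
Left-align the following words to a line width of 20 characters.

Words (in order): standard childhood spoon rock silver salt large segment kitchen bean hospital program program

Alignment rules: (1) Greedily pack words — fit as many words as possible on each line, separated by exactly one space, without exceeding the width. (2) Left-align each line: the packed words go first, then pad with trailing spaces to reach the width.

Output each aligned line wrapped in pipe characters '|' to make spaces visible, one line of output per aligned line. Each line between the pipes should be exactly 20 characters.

Answer: |standard childhood  |
|spoon rock silver   |
|salt large segment  |
|kitchen bean        |
|hospital program    |
|program             |

Derivation:
Line 1: ['standard', 'childhood'] (min_width=18, slack=2)
Line 2: ['spoon', 'rock', 'silver'] (min_width=17, slack=3)
Line 3: ['salt', 'large', 'segment'] (min_width=18, slack=2)
Line 4: ['kitchen', 'bean'] (min_width=12, slack=8)
Line 5: ['hospital', 'program'] (min_width=16, slack=4)
Line 6: ['program'] (min_width=7, slack=13)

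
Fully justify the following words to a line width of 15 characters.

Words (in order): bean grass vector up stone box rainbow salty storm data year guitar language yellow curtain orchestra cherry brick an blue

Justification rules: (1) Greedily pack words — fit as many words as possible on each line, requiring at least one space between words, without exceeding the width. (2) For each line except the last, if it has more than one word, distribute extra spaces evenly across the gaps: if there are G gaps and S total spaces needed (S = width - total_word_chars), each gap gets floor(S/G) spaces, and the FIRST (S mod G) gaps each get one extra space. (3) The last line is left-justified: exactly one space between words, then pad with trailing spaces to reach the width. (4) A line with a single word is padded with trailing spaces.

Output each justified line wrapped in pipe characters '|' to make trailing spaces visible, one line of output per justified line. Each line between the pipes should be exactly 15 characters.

Line 1: ['bean', 'grass'] (min_width=10, slack=5)
Line 2: ['vector', 'up', 'stone'] (min_width=15, slack=0)
Line 3: ['box', 'rainbow'] (min_width=11, slack=4)
Line 4: ['salty', 'storm'] (min_width=11, slack=4)
Line 5: ['data', 'year'] (min_width=9, slack=6)
Line 6: ['guitar', 'language'] (min_width=15, slack=0)
Line 7: ['yellow', 'curtain'] (min_width=14, slack=1)
Line 8: ['orchestra'] (min_width=9, slack=6)
Line 9: ['cherry', 'brick', 'an'] (min_width=15, slack=0)
Line 10: ['blue'] (min_width=4, slack=11)

Answer: |bean      grass|
|vector up stone|
|box     rainbow|
|salty     storm|
|data       year|
|guitar language|
|yellow  curtain|
|orchestra      |
|cherry brick an|
|blue           |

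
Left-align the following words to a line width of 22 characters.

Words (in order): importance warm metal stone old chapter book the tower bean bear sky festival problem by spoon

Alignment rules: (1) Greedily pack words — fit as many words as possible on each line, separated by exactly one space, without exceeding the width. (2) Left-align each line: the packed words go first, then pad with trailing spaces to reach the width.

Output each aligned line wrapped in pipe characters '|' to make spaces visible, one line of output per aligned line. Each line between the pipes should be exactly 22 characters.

Answer: |importance warm metal |
|stone old chapter book|
|the tower bean bear   |
|sky festival problem  |
|by spoon              |

Derivation:
Line 1: ['importance', 'warm', 'metal'] (min_width=21, slack=1)
Line 2: ['stone', 'old', 'chapter', 'book'] (min_width=22, slack=0)
Line 3: ['the', 'tower', 'bean', 'bear'] (min_width=19, slack=3)
Line 4: ['sky', 'festival', 'problem'] (min_width=20, slack=2)
Line 5: ['by', 'spoon'] (min_width=8, slack=14)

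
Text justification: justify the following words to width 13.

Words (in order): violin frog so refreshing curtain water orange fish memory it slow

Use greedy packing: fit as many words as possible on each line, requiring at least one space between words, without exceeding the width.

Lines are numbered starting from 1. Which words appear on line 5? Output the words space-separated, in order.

Line 1: ['violin', 'frog'] (min_width=11, slack=2)
Line 2: ['so', 'refreshing'] (min_width=13, slack=0)
Line 3: ['curtain', 'water'] (min_width=13, slack=0)
Line 4: ['orange', 'fish'] (min_width=11, slack=2)
Line 5: ['memory', 'it'] (min_width=9, slack=4)
Line 6: ['slow'] (min_width=4, slack=9)

Answer: memory it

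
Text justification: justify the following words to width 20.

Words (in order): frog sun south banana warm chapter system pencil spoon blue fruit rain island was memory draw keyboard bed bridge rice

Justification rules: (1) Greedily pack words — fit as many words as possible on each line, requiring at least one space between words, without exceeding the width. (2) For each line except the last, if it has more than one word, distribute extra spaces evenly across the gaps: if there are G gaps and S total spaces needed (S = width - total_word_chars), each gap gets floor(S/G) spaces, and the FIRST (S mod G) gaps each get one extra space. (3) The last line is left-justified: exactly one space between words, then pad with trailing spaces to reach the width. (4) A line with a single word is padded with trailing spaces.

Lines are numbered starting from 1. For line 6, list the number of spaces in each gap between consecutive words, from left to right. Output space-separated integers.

Line 1: ['frog', 'sun', 'south'] (min_width=14, slack=6)
Line 2: ['banana', 'warm', 'chapter'] (min_width=19, slack=1)
Line 3: ['system', 'pencil', 'spoon'] (min_width=19, slack=1)
Line 4: ['blue', 'fruit', 'rain'] (min_width=15, slack=5)
Line 5: ['island', 'was', 'memory'] (min_width=17, slack=3)
Line 6: ['draw', 'keyboard', 'bed'] (min_width=17, slack=3)
Line 7: ['bridge', 'rice'] (min_width=11, slack=9)

Answer: 3 2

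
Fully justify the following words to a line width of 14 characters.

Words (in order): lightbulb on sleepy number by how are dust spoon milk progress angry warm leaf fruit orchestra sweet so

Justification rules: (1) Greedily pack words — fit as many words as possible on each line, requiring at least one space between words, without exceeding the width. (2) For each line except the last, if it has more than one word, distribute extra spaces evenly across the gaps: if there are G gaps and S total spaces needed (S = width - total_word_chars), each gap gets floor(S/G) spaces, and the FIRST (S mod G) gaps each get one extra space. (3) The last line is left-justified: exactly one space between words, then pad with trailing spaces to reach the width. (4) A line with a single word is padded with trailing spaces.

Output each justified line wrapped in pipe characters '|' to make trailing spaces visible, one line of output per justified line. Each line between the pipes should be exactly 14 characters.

Line 1: ['lightbulb', 'on'] (min_width=12, slack=2)
Line 2: ['sleepy', 'number'] (min_width=13, slack=1)
Line 3: ['by', 'how', 'are'] (min_width=10, slack=4)
Line 4: ['dust', 'spoon'] (min_width=10, slack=4)
Line 5: ['milk', 'progress'] (min_width=13, slack=1)
Line 6: ['angry', 'warm'] (min_width=10, slack=4)
Line 7: ['leaf', 'fruit'] (min_width=10, slack=4)
Line 8: ['orchestra'] (min_width=9, slack=5)
Line 9: ['sweet', 'so'] (min_width=8, slack=6)

Answer: |lightbulb   on|
|sleepy  number|
|by   how   are|
|dust     spoon|
|milk  progress|
|angry     warm|
|leaf     fruit|
|orchestra     |
|sweet so      |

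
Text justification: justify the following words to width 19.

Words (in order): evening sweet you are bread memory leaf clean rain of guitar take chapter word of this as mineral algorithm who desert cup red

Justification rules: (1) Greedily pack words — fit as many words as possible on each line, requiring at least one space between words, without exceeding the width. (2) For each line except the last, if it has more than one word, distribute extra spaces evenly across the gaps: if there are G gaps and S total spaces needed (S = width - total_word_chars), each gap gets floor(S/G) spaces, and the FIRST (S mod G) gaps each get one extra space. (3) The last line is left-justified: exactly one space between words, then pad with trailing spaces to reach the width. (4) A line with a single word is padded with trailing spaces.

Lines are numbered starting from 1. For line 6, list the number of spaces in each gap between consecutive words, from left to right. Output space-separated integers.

Line 1: ['evening', 'sweet', 'you'] (min_width=17, slack=2)
Line 2: ['are', 'bread', 'memory'] (min_width=16, slack=3)
Line 3: ['leaf', 'clean', 'rain', 'of'] (min_width=18, slack=1)
Line 4: ['guitar', 'take', 'chapter'] (min_width=19, slack=0)
Line 5: ['word', 'of', 'this', 'as'] (min_width=15, slack=4)
Line 6: ['mineral', 'algorithm'] (min_width=17, slack=2)
Line 7: ['who', 'desert', 'cup', 'red'] (min_width=18, slack=1)

Answer: 3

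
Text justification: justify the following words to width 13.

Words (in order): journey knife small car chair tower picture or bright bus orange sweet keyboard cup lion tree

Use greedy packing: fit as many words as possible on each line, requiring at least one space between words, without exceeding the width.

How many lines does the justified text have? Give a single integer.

Answer: 8

Derivation:
Line 1: ['journey', 'knife'] (min_width=13, slack=0)
Line 2: ['small', 'car'] (min_width=9, slack=4)
Line 3: ['chair', 'tower'] (min_width=11, slack=2)
Line 4: ['picture', 'or'] (min_width=10, slack=3)
Line 5: ['bright', 'bus'] (min_width=10, slack=3)
Line 6: ['orange', 'sweet'] (min_width=12, slack=1)
Line 7: ['keyboard', 'cup'] (min_width=12, slack=1)
Line 8: ['lion', 'tree'] (min_width=9, slack=4)
Total lines: 8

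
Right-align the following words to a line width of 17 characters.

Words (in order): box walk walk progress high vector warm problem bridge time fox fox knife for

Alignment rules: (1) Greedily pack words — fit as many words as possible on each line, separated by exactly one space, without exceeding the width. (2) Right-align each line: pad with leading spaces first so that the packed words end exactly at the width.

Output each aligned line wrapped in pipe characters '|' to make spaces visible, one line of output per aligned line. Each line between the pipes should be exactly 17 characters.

Line 1: ['box', 'walk', 'walk'] (min_width=13, slack=4)
Line 2: ['progress', 'high'] (min_width=13, slack=4)
Line 3: ['vector', 'warm'] (min_width=11, slack=6)
Line 4: ['problem', 'bridge'] (min_width=14, slack=3)
Line 5: ['time', 'fox', 'fox'] (min_width=12, slack=5)
Line 6: ['knife', 'for'] (min_width=9, slack=8)

Answer: |    box walk walk|
|    progress high|
|      vector warm|
|   problem bridge|
|     time fox fox|
|        knife for|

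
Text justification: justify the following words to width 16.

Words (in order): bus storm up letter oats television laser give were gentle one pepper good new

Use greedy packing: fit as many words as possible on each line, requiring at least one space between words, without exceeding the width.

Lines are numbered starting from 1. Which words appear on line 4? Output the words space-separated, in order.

Answer: give were gentle

Derivation:
Line 1: ['bus', 'storm', 'up'] (min_width=12, slack=4)
Line 2: ['letter', 'oats'] (min_width=11, slack=5)
Line 3: ['television', 'laser'] (min_width=16, slack=0)
Line 4: ['give', 'were', 'gentle'] (min_width=16, slack=0)
Line 5: ['one', 'pepper', 'good'] (min_width=15, slack=1)
Line 6: ['new'] (min_width=3, slack=13)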